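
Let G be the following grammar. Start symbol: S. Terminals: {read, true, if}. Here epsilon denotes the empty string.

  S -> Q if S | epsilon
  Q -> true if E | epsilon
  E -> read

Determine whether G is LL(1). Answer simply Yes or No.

FIRST(S) = {epsilon, if, true}
FIRST(Q) = {epsilon, true}
FIRST(E) = {read}
FOLLOW(S) = {$}
FOLLOW(Q) = {if}
FOLLOW(E) = {if}
Each cell of M receives at most one production.

Yes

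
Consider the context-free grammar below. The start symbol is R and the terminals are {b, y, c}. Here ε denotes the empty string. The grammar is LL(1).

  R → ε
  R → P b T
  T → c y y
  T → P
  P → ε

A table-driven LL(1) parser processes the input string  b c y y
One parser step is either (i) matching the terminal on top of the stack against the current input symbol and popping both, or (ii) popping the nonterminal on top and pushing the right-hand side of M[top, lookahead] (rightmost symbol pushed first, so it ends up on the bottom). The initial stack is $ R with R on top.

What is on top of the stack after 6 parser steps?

y

     Stack    Input      Action
  1  $ R      b c y y $  expand R → P b T
  2  $ T b P  b c y y $  expand P → ε
  3  $ T b    b c y y $  match b
  4  $ T      c y y $    expand T → c y y
  5  $ y y c  c y y $    match c
  6  $ y y    y y $      match y
Stack after step 6: $ y (top = y).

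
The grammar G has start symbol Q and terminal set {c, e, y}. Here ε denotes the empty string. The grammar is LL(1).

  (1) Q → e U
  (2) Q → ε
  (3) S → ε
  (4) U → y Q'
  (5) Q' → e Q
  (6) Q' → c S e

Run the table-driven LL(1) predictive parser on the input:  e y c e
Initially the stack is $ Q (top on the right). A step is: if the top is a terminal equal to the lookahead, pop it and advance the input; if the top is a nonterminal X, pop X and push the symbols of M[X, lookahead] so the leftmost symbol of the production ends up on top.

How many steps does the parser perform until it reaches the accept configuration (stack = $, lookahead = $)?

     Stack    Input      Action
  1  $ Q      e y c e $  expand Q → e U
  2  $ U e    e y c e $  match e
  3  $ U      y c e $    expand U → y Q'
  4  $ Q' y   y c e $    match y
  5  $ Q'     c e $      expand Q' → c S e
  6  $ e S c  c e $      match c
  7  $ e S    e $        expand S → ε
  8  $ e      e $        match e
Accept reached after 8 steps.

8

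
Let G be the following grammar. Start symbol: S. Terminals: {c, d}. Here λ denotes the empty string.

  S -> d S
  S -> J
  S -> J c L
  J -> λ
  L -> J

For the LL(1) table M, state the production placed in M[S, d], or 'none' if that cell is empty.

FIRST(J): from J->λ we get {λ}. So FIRST(J) = {λ}.
FIRST(S): from S->d S we get {d}; from S->J we get {λ}; from S->J c L we get {c}. So FIRST(S) = {λ, c, d}.
FIRST(L): from L->J we get {λ}. So FIRST(L) = {λ}.
FOLLOW(S) includes $ since S is the start symbol.
FOLLOW(S): in S->d S, the suffix after S is empty (adds nothing new). Thus FOLLOW(S) = {$}.
For S -> d S: FIRST(d S) = {d}, so it goes in M[S, t] for t ∈ {d}.
For S -> J: FIRST(J) = {λ}, so it goes in M[S, t] for t ∈ {}; since λ ∈ FIRST, also for every t ∈ FOLLOW(S) = {$}.
For S -> J c L: FIRST(J c L) = {c}, so it goes in M[S, t] for t ∈ {c}.

S -> d S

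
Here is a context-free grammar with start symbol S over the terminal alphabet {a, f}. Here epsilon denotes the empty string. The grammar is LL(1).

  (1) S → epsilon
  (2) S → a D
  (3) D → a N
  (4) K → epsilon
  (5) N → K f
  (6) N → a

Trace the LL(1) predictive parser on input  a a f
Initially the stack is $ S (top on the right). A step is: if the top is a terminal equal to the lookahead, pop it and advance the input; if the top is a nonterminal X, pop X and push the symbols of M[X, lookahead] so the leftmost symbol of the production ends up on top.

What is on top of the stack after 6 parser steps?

     Stack  Input    Action
  1  $ S    a a f $  expand S → a D
  2  $ D a  a a f $  match a
  3  $ D    a f $    expand D → a N
  4  $ N a  a f $    match a
  5  $ N    f $      expand N → K f
  6  $ f K  f $      expand K → epsilon
Stack after step 6: $ f (top = f).

f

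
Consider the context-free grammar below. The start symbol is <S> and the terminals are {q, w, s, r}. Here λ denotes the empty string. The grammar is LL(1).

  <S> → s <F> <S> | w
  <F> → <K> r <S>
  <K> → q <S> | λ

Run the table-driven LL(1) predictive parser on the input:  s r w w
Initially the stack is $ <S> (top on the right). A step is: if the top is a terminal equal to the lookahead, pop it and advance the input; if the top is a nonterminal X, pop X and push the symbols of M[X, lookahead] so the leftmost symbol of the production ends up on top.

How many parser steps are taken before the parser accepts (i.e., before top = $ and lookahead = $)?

9

step 1: stack=$ <S>  input=s r w w $  — expand <S> → s <F> <S>
step 2: stack=$ <S> <F> s  input=s r w w $  — match s
step 3: stack=$ <S> <F>  input=r w w $  — expand <F> → <K> r <S>
step 4: stack=$ <S> <S> r <K>  input=r w w $  — expand <K> → λ
step 5: stack=$ <S> <S> r  input=r w w $  — match r
step 6: stack=$ <S> <S>  input=w w $  — expand <S> → w
step 7: stack=$ <S> w  input=w w $  — match w
step 8: stack=$ <S>  input=w $  — expand <S> → w
step 9: stack=$ w  input=w $  — match w
Accept reached after 9 steps.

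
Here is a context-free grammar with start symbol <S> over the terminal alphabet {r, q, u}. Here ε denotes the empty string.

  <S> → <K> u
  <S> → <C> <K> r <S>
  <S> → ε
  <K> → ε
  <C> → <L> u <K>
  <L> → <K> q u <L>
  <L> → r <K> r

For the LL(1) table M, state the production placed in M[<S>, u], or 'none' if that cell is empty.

FIRST(<K>): from <K>→ε we get {ε}. So FIRST(<K>) = {ε}.
FIRST(<L>): from <L>→<K> q u <L> we get {q}; from <L>→r <K> r we get {r}. So FIRST(<L>) = {q, r}.
FIRST(<C>): from <C>→<L> u <K> we get {q, r}. So FIRST(<C>) = {q, r}.
FIRST(<S>): from <S>→<K> u we get {u}; from <S>→<C> <K> r <S> we get {q, r}; from <S>→ε we get {ε}. So FIRST(<S>) = {ε, q, r, u}.
FOLLOW(<S>) includes $ since <S> is the start symbol.
FOLLOW(<S>): in <S>→<C> <K> r <S>, the suffix after <S> is empty (adds nothing new). Thus FOLLOW(<S>) = {$}.
For <S> → <K> u: FIRST(<K> u) = {u}, so it goes in M[<S>, t] for t ∈ {u}.
For <S> → <C> <K> r <S>: FIRST(<C> <K> r <S>) = {q, r}, so it goes in M[<S>, t] for t ∈ {q, r}.
For <S> → ε: FIRST(ε) = {ε}, so it goes in M[<S>, t] for t ∈ {}; since ε ∈ FIRST, also for every t ∈ FOLLOW(<S>) = {$}.

<S> → <K> u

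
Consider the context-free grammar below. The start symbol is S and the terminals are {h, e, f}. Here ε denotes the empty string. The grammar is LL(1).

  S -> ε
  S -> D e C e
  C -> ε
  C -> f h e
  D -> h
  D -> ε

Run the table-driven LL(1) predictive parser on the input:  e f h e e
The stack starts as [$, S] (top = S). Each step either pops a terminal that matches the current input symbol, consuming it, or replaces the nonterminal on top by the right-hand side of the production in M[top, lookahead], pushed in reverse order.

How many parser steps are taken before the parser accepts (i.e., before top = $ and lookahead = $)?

     Stack      Input        Action
  1  $ S        e f h e e $  expand S -> D e C e
  2  $ e C e D  e f h e e $  expand D -> ε
  3  $ e C e    e f h e e $  match e
  4  $ e C      f h e e $    expand C -> f h e
  5  $ e e h f  f h e e $    match f
  6  $ e e h    h e e $      match h
  7  $ e e      e e $        match e
  8  $ e        e $          match e
Accept reached after 8 steps.

8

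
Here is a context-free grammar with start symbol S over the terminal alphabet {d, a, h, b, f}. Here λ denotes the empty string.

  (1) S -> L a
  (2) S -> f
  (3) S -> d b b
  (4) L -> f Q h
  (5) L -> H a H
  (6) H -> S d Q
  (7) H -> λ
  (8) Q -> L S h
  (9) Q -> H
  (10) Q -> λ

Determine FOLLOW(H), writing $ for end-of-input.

{a, d, f, h}

FIRST(S) = {a, d, f}  (via L a)
FIRST(H) = {λ, a, d, f}  (via S d Q)
FIRST(L) = {a, d, f}  (via H a H)
FIRST(Q) = {λ, a, d, f}  (via L S h, H)
FOLLOW(S) includes $ since S is the start symbol.
FOLLOW(S): in H->S d Q, S is followed by d Q with FIRST {d}; in Q->L S h, S is followed by h with FIRST {h}. Thus FOLLOW(S) = {$, d, h}.
FOLLOW(L): in S->L a, L is followed by a with FIRST {a}; in Q->L S h, L is followed by S h with FIRST {a, d, f}. Thus FOLLOW(L) = {a, d, f}.
FOLLOW(H): in L->H a H (occurrence 1), H is followed by a H with FIRST {a}; in L->H a H (occurrence 2), the suffix after H is empty, so FOLLOW(H) ⊇ FOLLOW(L) = {a, d, f}; in Q->H, the suffix after H is empty, so FOLLOW(H) ⊇ FOLLOW(Q) = {a, d, f, h}. Thus FOLLOW(H) = {a, d, f, h}.
FOLLOW(Q): in L->f Q h, Q is followed by h with FIRST {h}; in H->S d Q, the suffix after Q is empty, so FOLLOW(Q) ⊇ FOLLOW(H) = {a, d, f, h}. Thus FOLLOW(Q) = {a, d, f, h}.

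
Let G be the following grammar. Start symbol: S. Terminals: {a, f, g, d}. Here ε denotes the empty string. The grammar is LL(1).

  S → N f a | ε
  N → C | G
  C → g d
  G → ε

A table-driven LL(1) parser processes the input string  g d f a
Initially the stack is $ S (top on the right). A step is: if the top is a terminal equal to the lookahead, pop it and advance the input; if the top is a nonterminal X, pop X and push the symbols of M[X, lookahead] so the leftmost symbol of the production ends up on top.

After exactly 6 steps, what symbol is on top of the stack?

step 1: stack=$ S  input=g d f a $  — expand S → N f a
step 2: stack=$ a f N  input=g d f a $  — expand N → C
step 3: stack=$ a f C  input=g d f a $  — expand C → g d
step 4: stack=$ a f d g  input=g d f a $  — match g
step 5: stack=$ a f d  input=d f a $  — match d
step 6: stack=$ a f  input=f a $  — match f
Stack after step 6: $ a (top = a).

a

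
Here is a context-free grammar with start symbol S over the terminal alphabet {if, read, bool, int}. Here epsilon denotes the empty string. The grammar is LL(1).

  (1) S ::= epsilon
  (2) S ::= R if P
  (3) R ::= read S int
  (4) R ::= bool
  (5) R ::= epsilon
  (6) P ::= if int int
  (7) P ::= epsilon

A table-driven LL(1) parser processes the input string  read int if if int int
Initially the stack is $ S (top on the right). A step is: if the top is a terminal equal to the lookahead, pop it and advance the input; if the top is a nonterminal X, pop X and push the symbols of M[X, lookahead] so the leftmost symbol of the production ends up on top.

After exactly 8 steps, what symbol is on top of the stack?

int

step 1: stack=$ S  input=read int if if int int $  — expand S ::= R if P
step 2: stack=$ P if R  input=read int if if int int $  — expand R ::= read S int
step 3: stack=$ P if int S read  input=read int if if int int $  — match read
step 4: stack=$ P if int S  input=int if if int int $  — expand S ::= epsilon
step 5: stack=$ P if int  input=int if if int int $  — match int
step 6: stack=$ P if  input=if if int int $  — match if
step 7: stack=$ P  input=if int int $  — expand P ::= if int int
step 8: stack=$ int int if  input=if int int $  — match if
Stack after step 8: $ int int (top = int).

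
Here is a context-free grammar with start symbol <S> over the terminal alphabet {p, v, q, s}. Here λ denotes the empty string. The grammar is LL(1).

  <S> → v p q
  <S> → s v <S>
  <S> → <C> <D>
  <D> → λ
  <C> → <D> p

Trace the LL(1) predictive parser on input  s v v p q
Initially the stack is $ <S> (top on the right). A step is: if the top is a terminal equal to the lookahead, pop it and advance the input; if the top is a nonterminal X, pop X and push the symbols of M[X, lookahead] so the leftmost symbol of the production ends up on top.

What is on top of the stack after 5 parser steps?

p

step 1: stack=$ <S>  input=s v v p q $  — expand <S> → s v <S>
step 2: stack=$ <S> v s  input=s v v p q $  — match s
step 3: stack=$ <S> v  input=v v p q $  — match v
step 4: stack=$ <S>  input=v p q $  — expand <S> → v p q
step 5: stack=$ q p v  input=v p q $  — match v
Stack after step 5: $ q p (top = p).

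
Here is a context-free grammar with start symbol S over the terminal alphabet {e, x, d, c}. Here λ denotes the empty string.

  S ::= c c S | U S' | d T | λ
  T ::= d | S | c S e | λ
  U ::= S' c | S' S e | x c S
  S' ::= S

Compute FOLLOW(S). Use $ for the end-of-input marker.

FIRST(S) = {λ, c, d, e, x}  (via U S')
FIRST(T) = {λ, c, d, e, x}  (via S)
FIRST(S') = {λ, c, d, e, x}  (via S)
FIRST(U) = {c, d, e, x}  (via S' c, S' S e)
FOLLOW(S) includes $ since S is the start symbol.
FOLLOW(S): in S::=c c S, the suffix after S is empty (adds nothing new); in T::=S, the suffix after S is empty, so FOLLOW(S) ⊇ FOLLOW(T) = {$, c, d, e, x}; in T::=c S e, S is followed by e with FIRST {e}; in U::=S' S e, S is followed by e with FIRST {e}; in U::=x c S, the suffix after S is empty, so FOLLOW(S) ⊇ FOLLOW(U) = {$, c, d, e, x}; in S'::=S, the suffix after S is empty, so FOLLOW(S) ⊇ FOLLOW(S') = {$, c, d, e, x}. Thus FOLLOW(S) = {$, c, d, e, x}.
FOLLOW(T): in S::=d T, the suffix after T is empty, so FOLLOW(T) ⊇ FOLLOW(S) = {$, c, d, e, x}. Thus FOLLOW(T) = {$, c, d, e, x}.
FOLLOW(U): in S::=U S', U is followed by S' with FIRST {λ, c, d, e, x}; in S::=U S', the suffix after U is nullable, so FOLLOW(U) ⊇ FOLLOW(S) = {$, c, d, e, x}. Thus FOLLOW(U) = {$, c, d, e, x}.
FOLLOW(S'): in S::=U S', the suffix after S' is empty, so FOLLOW(S') ⊇ FOLLOW(S) = {$, c, d, e, x}; in U::=S' c, S' is followed by c with FIRST {c}; in U::=S' S e, S' is followed by S e with FIRST {c, d, e, x}. Thus FOLLOW(S') = {$, c, d, e, x}.

{$, c, d, e, x}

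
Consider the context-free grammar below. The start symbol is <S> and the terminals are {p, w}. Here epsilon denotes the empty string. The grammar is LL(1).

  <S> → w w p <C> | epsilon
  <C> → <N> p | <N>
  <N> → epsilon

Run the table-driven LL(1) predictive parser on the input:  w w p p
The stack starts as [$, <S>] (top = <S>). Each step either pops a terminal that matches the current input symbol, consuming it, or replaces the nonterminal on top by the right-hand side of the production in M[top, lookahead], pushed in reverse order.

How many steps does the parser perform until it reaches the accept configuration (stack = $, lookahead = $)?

7

step 1: stack=$ <S>  input=w w p p $  — expand <S> → w w p <C>
step 2: stack=$ <C> p w w  input=w w p p $  — match w
step 3: stack=$ <C> p w  input=w p p $  — match w
step 4: stack=$ <C> p  input=p p $  — match p
step 5: stack=$ <C>  input=p $  — expand <C> → <N> p
step 6: stack=$ p <N>  input=p $  — expand <N> → epsilon
step 7: stack=$ p  input=p $  — match p
Accept reached after 7 steps.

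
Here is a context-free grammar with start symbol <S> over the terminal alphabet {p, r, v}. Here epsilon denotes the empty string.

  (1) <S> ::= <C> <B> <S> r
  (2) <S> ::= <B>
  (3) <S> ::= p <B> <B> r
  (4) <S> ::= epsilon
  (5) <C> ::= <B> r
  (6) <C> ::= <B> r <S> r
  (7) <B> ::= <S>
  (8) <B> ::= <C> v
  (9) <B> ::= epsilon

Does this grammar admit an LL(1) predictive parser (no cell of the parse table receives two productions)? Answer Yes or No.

No

FIRST(<S>) = {epsilon, p, r}
FIRST(<C>) = {p, r}
FIRST(<B>) = {epsilon, p, r}
FOLLOW(<S>) = {$, p, r}
FOLLOW(<C>) = {p, r, v}
FOLLOW(<B>) = {$, p, r}
Cell M[<B>, $] receives both <B> ::= <S> and <B> ::= epsilon — the grammar is not LL(1).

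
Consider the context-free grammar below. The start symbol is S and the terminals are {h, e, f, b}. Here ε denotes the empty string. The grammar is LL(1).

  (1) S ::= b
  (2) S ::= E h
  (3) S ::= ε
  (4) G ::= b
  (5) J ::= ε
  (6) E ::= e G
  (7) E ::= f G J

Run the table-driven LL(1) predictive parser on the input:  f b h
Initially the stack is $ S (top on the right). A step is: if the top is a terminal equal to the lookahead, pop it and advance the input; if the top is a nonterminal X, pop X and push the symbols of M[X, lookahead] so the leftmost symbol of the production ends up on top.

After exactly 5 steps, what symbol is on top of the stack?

     Stack      Input    Action
  1  $ S        f b h $  expand S ::= E h
  2  $ h E      f b h $  expand E ::= f G J
  3  $ h J G f  f b h $  match f
  4  $ h J G    b h $    expand G ::= b
  5  $ h J b    b h $    match b
Stack after step 5: $ h J (top = J).

J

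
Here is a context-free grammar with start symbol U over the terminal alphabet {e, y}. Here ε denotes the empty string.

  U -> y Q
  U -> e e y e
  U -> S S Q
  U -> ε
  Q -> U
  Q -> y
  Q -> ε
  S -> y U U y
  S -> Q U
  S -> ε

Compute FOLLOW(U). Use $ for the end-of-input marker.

FIRST(U): from U->y Q we get {y}; from U->e e y e we get {e}; from U->S S Q we get {ε, e, y}; from U->ε we get {ε}. So FIRST(U) = {ε, e, y}.
FIRST(Q): from Q->U we get {ε, e, y}; from Q->y we get {y}; from Q->ε we get {ε}. So FIRST(Q) = {ε, e, y}.
FIRST(S): from S->y U U y we get {y}; from S->Q U we get {ε, e, y}; from S->ε we get {ε}. So FIRST(S) = {ε, e, y}.
FOLLOW(U) includes $ since U is the start symbol.
FOLLOW(U): in Q->U, the suffix after U is empty, so FOLLOW(U) ⊇ FOLLOW(Q) = {$, e, y}; in S->y U U y (occurrence 1), U is followed by U y with FIRST {e, y}; in S->y U U y (occurrence 2), U is followed by y with FIRST {y}; in S->Q U, the suffix after U is empty, so FOLLOW(U) ⊇ FOLLOW(S) = {$, e, y}. Thus FOLLOW(U) = {$, e, y}.
FOLLOW(S): in U->S S Q (occurrence 1), S is followed by S Q with FIRST {ε, e, y}; in U->S S Q (occurrence 1), the suffix after S is nullable, so FOLLOW(S) ⊇ FOLLOW(U) = {$, e, y}; in U->S S Q (occurrence 2), S is followed by Q with FIRST {ε, e, y}; in U->S S Q (occurrence 2), the suffix after S is nullable, so FOLLOW(S) ⊇ FOLLOW(U) = {$, e, y}. Thus FOLLOW(S) = {$, e, y}.
FOLLOW(Q): in U->y Q, the suffix after Q is empty, so FOLLOW(Q) ⊇ FOLLOW(U) = {$, e, y}; in U->S S Q, the suffix after Q is empty, so FOLLOW(Q) ⊇ FOLLOW(U) = {$, e, y}; in S->Q U, Q is followed by U with FIRST {ε, e, y}; in S->Q U, the suffix after Q is nullable, so FOLLOW(Q) ⊇ FOLLOW(S) = {$, e, y}. Thus FOLLOW(Q) = {$, e, y}.

{$, e, y}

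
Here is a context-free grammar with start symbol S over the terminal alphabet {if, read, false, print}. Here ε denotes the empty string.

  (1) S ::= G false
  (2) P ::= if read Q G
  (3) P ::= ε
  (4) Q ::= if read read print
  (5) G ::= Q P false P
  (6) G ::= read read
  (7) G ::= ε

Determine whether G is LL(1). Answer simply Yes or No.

FIRST(S) = {false, if, read}
FIRST(P) = {ε, if}
FIRST(Q) = {if}
FIRST(G) = {ε, if, read}
FOLLOW(S) = {$}
FOLLOW(P) = {false}
FOLLOW(Q) = {false, if, read}
FOLLOW(G) = {false}
Each cell of M receives at most one production.

Yes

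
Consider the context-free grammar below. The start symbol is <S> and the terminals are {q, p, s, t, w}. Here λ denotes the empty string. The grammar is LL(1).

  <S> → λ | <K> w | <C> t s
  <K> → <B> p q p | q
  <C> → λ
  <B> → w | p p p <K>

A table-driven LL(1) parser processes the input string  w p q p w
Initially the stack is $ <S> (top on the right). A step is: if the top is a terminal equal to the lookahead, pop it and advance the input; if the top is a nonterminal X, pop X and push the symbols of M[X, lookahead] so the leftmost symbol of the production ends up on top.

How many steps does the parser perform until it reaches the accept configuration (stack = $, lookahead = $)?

8

     Stack          Input        Action
  1  $ <S>          w p q p w $  expand <S> → <K> w
  2  $ w <K>        w p q p w $  expand <K> → <B> p q p
  3  $ w p q p <B>  w p q p w $  expand <B> → w
  4  $ w p q p w    w p q p w $  match w
  5  $ w p q p      p q p w $    match p
  6  $ w p q        q p w $      match q
  7  $ w p          p w $        match p
  8  $ w            w $          match w
Accept reached after 8 steps.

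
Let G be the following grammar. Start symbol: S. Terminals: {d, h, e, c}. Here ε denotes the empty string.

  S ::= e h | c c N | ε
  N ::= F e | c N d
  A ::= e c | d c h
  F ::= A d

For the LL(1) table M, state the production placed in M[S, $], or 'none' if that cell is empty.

FIRST(S) = {ε, c, e}
FIRST(A) = {d, e}
FIRST(F) = {d, e}  (via A d)
FIRST(N) = {c, d, e}  (via F e)
FOLLOW(S) includes $ since S is the start symbol.
FOLLOW(S): S appears on no right-hand side. Thus FOLLOW(S) = {$}.
For S ::= e h: FIRST(e h) = {e}, so it goes in M[S, t] for t ∈ {e}.
For S ::= c c N: FIRST(c c N) = {c}, so it goes in M[S, t] for t ∈ {c}.
For S ::= ε: FIRST(ε) = {ε}, so it goes in M[S, t] for t ∈ {}; since ε ∈ FIRST, also for every t ∈ FOLLOW(S) = {$}.

S ::= ε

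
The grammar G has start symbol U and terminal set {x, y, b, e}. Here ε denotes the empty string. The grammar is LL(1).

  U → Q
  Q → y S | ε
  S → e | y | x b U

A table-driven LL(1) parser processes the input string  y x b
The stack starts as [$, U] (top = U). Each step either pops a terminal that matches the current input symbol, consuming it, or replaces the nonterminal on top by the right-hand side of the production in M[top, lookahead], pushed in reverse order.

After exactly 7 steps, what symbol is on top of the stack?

Q

     Stack    Input    Action
  1  $ U      y x b $  expand U → Q
  2  $ Q      y x b $  expand Q → y S
  3  $ S y    y x b $  match y
  4  $ S      x b $    expand S → x b U
  5  $ U b x  x b $    match x
  6  $ U b    b $      match b
  7  $ U      $        expand U → Q
Stack after step 7: $ Q (top = Q).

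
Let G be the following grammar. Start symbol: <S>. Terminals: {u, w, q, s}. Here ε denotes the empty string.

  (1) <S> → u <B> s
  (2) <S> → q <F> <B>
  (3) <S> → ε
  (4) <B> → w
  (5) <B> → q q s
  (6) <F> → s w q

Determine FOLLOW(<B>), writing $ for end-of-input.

{$, s}

FIRST(<S>) = {ε, q, u}
FIRST(<B>) = {q, w}
FIRST(<F>) = {s}
FOLLOW(<S>) includes $ since <S> is the start symbol.
FOLLOW(<S>): <S> appears on no right-hand side. Thus FOLLOW(<S>) = {$}.
FOLLOW(<B>): in <S>→u <B> s, <B> is followed by s with FIRST {s}; in <S>→q <F> <B>, the suffix after <B> is empty, so FOLLOW(<B>) ⊇ FOLLOW(<S>) = {$}. Thus FOLLOW(<B>) = {$, s}.
FOLLOW(<F>): in <S>→q <F> <B>, <F> is followed by <B> with FIRST {q, w}. Thus FOLLOW(<F>) = {q, w}.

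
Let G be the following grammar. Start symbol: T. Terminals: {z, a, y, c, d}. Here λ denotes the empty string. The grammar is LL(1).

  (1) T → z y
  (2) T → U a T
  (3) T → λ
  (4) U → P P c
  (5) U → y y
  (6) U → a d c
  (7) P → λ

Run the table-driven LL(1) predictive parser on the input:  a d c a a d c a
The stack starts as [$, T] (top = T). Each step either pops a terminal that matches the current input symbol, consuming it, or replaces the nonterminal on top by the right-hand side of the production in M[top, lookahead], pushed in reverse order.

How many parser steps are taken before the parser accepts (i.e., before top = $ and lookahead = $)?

step 1: stack=$ T  input=a d c a a d c a $  — expand T → U a T
step 2: stack=$ T a U  input=a d c a a d c a $  — expand U → a d c
step 3: stack=$ T a c d a  input=a d c a a d c a $  — match a
step 4: stack=$ T a c d  input=d c a a d c a $  — match d
step 5: stack=$ T a c  input=c a a d c a $  — match c
step 6: stack=$ T a  input=a a d c a $  — match a
step 7: stack=$ T  input=a d c a $  — expand T → U a T
step 8: stack=$ T a U  input=a d c a $  — expand U → a d c
step 9: stack=$ T a c d a  input=a d c a $  — match a
step 10: stack=$ T a c d  input=d c a $  — match d
step 11: stack=$ T a c  input=c a $  — match c
step 12: stack=$ T a  input=a $  — match a
step 13: stack=$ T  input=$  — expand T → λ
Accept reached after 13 steps.

13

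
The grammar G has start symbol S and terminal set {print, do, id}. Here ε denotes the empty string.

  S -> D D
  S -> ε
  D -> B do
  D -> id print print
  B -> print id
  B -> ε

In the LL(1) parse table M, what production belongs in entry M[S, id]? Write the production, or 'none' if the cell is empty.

FIRST(B): from B->print id we get {print}; from B->ε we get {ε}. So FIRST(B) = {ε, print}.
FIRST(D): from D->B do we get {do, print}; from D->id print print we get {id}. So FIRST(D) = {do, id, print}.
FIRST(S): from S->D D we get {do, id, print}; from S->ε we get {ε}. So FIRST(S) = {ε, do, id, print}.
FOLLOW(S) includes $ since S is the start symbol.
FOLLOW(S): S appears on no right-hand side. Thus FOLLOW(S) = {$}.
For S -> D D: FIRST(D D) = {do, id, print}, so it goes in M[S, t] for t ∈ {do, id, print}.
For S -> ε: FIRST(ε) = {ε}, so it goes in M[S, t] for t ∈ {}; since ε ∈ FIRST, also for every t ∈ FOLLOW(S) = {$}.

S -> D D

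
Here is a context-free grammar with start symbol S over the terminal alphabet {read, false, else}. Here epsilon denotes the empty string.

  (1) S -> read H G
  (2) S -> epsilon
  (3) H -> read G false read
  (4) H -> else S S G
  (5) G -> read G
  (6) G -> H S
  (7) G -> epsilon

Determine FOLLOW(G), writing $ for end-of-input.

FIRST(S) = {epsilon, read}
FIRST(H) = {else, read}
FIRST(G) = {epsilon, else, read}  (via H S)
FOLLOW(S) includes $ since S is the start symbol.
FOLLOW(S): in H->else S S G (occurrence 1), S is followed by S G with FIRST {epsilon, else, read}; in H->else S S G (occurrence 1), the suffix after S is nullable, so FOLLOW(S) ⊇ FOLLOW(H) = {$, else, false, read}; in H->else S S G (occurrence 2), S is followed by G with FIRST {epsilon, else, read}; in H->else S S G (occurrence 2), the suffix after S is nullable, so FOLLOW(S) ⊇ FOLLOW(H) = {$, else, false, read}; in G->H S, the suffix after S is empty, so FOLLOW(S) ⊇ FOLLOW(G) = {$, else, false, read}. Thus FOLLOW(S) = {$, else, false, read}.
FOLLOW(H): in S->read H G, H is followed by G with FIRST {epsilon, else, read}; in S->read H G, the suffix after H is nullable, so FOLLOW(H) ⊇ FOLLOW(S) = {$, else, false, read}; in G->H S, H is followed by S with FIRST {epsilon, read}; in G->H S, the suffix after H is nullable, so FOLLOW(H) ⊇ FOLLOW(G) = {$, else, false, read}. Thus FOLLOW(H) = {$, else, false, read}.
FOLLOW(G): in S->read H G, the suffix after G is empty, so FOLLOW(G) ⊇ FOLLOW(S) = {$, else, false, read}; in H->read G false read, G is followed by false read with FIRST {false}; in H->else S S G, the suffix after G is empty, so FOLLOW(G) ⊇ FOLLOW(H) = {$, else, false, read}; in G->read G, the suffix after G is empty (adds nothing new). Thus FOLLOW(G) = {$, else, false, read}.

{$, else, false, read}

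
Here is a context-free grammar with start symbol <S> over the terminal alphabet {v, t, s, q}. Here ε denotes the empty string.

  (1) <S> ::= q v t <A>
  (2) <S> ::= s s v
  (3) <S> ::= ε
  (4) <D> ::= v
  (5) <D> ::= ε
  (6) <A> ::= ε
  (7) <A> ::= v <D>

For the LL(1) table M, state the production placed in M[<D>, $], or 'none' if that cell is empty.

<D> ::= ε

FIRST(<S>) = {ε, q, s}
FIRST(<D>) = {ε, v}
FIRST(<A>) = {ε, v}
FOLLOW(<S>) includes $ since <S> is the start symbol.
FOLLOW(<A>): in <S>::=q v t <A>, the suffix after <A> is empty, so FOLLOW(<A>) ⊇ FOLLOW(<S>) = {$}. Thus FOLLOW(<A>) = {$}.
FOLLOW(<D>): in <A>::=v <D>, the suffix after <D> is empty, so FOLLOW(<D>) ⊇ FOLLOW(<A>) = {$}. Thus FOLLOW(<D>) = {$}.
For <D> ::= v: FIRST(v) = {v}, so it goes in M[<D>, t] for t ∈ {v}.
For <D> ::= ε: FIRST(ε) = {ε}, so it goes in M[<D>, t] for t ∈ {}; since ε ∈ FIRST, also for every t ∈ FOLLOW(<D>) = {$}.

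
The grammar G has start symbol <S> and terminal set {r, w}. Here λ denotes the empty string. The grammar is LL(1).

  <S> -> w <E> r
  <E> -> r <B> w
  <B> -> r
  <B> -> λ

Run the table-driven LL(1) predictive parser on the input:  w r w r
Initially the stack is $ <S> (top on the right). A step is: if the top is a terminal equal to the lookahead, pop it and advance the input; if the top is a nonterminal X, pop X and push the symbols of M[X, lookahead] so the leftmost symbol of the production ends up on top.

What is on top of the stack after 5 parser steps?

w

step 1: stack=$ <S>  input=w r w r $  — expand <S> -> w <E> r
step 2: stack=$ r <E> w  input=w r w r $  — match w
step 3: stack=$ r <E>  input=r w r $  — expand <E> -> r <B> w
step 4: stack=$ r w <B> r  input=r w r $  — match r
step 5: stack=$ r w <B>  input=w r $  — expand <B> -> λ
Stack after step 5: $ r w (top = w).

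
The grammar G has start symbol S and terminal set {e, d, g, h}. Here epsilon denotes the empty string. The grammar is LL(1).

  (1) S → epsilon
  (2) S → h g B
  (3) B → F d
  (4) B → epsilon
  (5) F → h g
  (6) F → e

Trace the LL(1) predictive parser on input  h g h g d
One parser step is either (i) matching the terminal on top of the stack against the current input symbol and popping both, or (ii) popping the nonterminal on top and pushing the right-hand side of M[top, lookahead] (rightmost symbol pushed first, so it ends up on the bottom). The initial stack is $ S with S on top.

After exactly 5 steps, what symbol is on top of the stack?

     Stack    Input        Action
  1  $ S      h g h g d $  expand S → h g B
  2  $ B g h  h g h g d $  match h
  3  $ B g    g h g d $    match g
  4  $ B      h g d $      expand B → F d
  5  $ d F    h g d $      expand F → h g
Stack after step 5: $ d g h (top = h).

h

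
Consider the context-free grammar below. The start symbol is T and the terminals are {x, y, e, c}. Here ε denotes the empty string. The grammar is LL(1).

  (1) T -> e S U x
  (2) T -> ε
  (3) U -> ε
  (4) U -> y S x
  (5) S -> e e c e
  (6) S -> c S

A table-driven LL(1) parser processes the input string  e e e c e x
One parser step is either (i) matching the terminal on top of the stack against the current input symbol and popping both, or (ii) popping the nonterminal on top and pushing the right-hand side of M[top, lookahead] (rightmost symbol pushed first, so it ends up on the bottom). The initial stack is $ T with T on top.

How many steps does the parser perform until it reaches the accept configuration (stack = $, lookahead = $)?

step 1: stack=$ T  input=e e e c e x $  — expand T -> e S U x
step 2: stack=$ x U S e  input=e e e c e x $  — match e
step 3: stack=$ x U S  input=e e c e x $  — expand S -> e e c e
step 4: stack=$ x U e c e e  input=e e c e x $  — match e
step 5: stack=$ x U e c e  input=e c e x $  — match e
step 6: stack=$ x U e c  input=c e x $  — match c
step 7: stack=$ x U e  input=e x $  — match e
step 8: stack=$ x U  input=x $  — expand U -> ε
step 9: stack=$ x  input=x $  — match x
Accept reached after 9 steps.

9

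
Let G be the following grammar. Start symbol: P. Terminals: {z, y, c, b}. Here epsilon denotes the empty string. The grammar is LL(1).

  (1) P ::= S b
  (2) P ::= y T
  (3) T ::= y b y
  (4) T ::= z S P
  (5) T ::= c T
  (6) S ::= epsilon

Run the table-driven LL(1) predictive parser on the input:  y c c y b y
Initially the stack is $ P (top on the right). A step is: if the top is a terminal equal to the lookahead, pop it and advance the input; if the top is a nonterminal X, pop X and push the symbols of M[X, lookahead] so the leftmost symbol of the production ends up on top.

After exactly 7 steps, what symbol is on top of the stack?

step 1: stack=$ P  input=y c c y b y $  — expand P ::= y T
step 2: stack=$ T y  input=y c c y b y $  — match y
step 3: stack=$ T  input=c c y b y $  — expand T ::= c T
step 4: stack=$ T c  input=c c y b y $  — match c
step 5: stack=$ T  input=c y b y $  — expand T ::= c T
step 6: stack=$ T c  input=c y b y $  — match c
step 7: stack=$ T  input=y b y $  — expand T ::= y b y
Stack after step 7: $ y b y (top = y).

y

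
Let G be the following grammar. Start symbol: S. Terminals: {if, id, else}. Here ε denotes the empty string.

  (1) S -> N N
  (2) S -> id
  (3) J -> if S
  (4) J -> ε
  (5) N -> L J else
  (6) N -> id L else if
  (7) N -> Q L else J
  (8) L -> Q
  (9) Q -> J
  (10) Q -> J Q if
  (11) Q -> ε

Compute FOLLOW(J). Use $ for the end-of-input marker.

{$, else, id, if}

FIRST(J): from J->if S we get {if}; from J->ε we get {ε}. So FIRST(J) = {ε, if}.
FIRST(Q): from Q->J we get {ε, if}; from Q->J Q if we get {if}; from Q->ε we get {ε}. So FIRST(Q) = {ε, if}.
FIRST(L): from L->Q we get {ε, if}. So FIRST(L) = {ε, if}.
FIRST(N): from N->L J else we get {else, if}; from N->id L else if we get {id}; from N->Q L else J we get {else, if}. So FIRST(N) = {else, id, if}.
FIRST(S): from S->N N we get {else, id, if}; from S->id we get {id}. So FIRST(S) = {else, id, if}.
FOLLOW(S) includes $ since S is the start symbol.
FOLLOW(L): in N->L J else, L is followed by J else with FIRST {else, if}; in N->id L else if, L is followed by else if with FIRST {else}; in N->Q L else J, L is followed by else J with FIRST {else}. Thus FOLLOW(L) = {else, if}.
FOLLOW(Q): in N->Q L else J, Q is followed by L else J with FIRST {else, if}; in L->Q, the suffix after Q is empty, so FOLLOW(Q) ⊇ FOLLOW(L) = {else, if}; in Q->J Q if, Q is followed by if with FIRST {if}. Thus FOLLOW(Q) = {else, if}.
FOLLOW(S): in J->if S, the suffix after S is empty, so FOLLOW(S) ⊇ FOLLOW(J) = {$, else, id, if}. Thus FOLLOW(S) = {$, else, id, if}.
FOLLOW(N): in S->N N (occurrence 1), N is followed by N with FIRST {else, id, if}; in S->N N (occurrence 2), the suffix after N is empty, so FOLLOW(N) ⊇ FOLLOW(S) = {$, else, id, if}. Thus FOLLOW(N) = {$, else, id, if}.
FOLLOW(J): in N->L J else, J is followed by else with FIRST {else}; in N->Q L else J, the suffix after J is empty, so FOLLOW(J) ⊇ FOLLOW(N) = {$, else, id, if}; in Q->J, the suffix after J is empty, so FOLLOW(J) ⊇ FOLLOW(Q) = {else, if}; in Q->J Q if, J is followed by Q if with FIRST {if}. Thus FOLLOW(J) = {$, else, id, if}.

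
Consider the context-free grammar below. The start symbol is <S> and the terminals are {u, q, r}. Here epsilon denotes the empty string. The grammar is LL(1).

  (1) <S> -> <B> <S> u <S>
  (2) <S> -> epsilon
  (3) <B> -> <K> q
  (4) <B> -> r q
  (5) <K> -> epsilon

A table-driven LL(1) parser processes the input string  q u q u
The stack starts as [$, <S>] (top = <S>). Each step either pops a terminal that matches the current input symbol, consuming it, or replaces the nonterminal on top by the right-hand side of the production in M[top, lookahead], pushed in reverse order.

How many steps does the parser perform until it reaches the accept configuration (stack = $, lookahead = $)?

step 1: stack=$ <S>  input=q u q u $  — expand <S> -> <B> <S> u <S>
step 2: stack=$ <S> u <S> <B>  input=q u q u $  — expand <B> -> <K> q
step 3: stack=$ <S> u <S> q <K>  input=q u q u $  — expand <K> -> epsilon
step 4: stack=$ <S> u <S> q  input=q u q u $  — match q
step 5: stack=$ <S> u <S>  input=u q u $  — expand <S> -> epsilon
step 6: stack=$ <S> u  input=u q u $  — match u
step 7: stack=$ <S>  input=q u $  — expand <S> -> <B> <S> u <S>
step 8: stack=$ <S> u <S> <B>  input=q u $  — expand <B> -> <K> q
step 9: stack=$ <S> u <S> q <K>  input=q u $  — expand <K> -> epsilon
step 10: stack=$ <S> u <S> q  input=q u $  — match q
step 11: stack=$ <S> u <S>  input=u $  — expand <S> -> epsilon
step 12: stack=$ <S> u  input=u $  — match u
step 13: stack=$ <S>  input=$  — expand <S> -> epsilon
Accept reached after 13 steps.

13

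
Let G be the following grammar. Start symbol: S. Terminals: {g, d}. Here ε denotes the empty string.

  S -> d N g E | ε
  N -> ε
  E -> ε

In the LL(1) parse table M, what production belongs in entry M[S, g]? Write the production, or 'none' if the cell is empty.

FIRST(S) = {ε, d}
FIRST(N) = {ε}
FIRST(E) = {ε}
FOLLOW(S) includes $ since S is the start symbol.
FOLLOW(S): S appears on no right-hand side. Thus FOLLOW(S) = {$}.
For S -> d N g E: FIRST(d N g E) = {d}, so it goes in M[S, t] for t ∈ {d}.
For S -> ε: FIRST(ε) = {ε}, so it goes in M[S, t] for t ∈ {}; since ε ∈ FIRST, also for every t ∈ FOLLOW(S) = {$}.
None of these place a production in M[S, g].

none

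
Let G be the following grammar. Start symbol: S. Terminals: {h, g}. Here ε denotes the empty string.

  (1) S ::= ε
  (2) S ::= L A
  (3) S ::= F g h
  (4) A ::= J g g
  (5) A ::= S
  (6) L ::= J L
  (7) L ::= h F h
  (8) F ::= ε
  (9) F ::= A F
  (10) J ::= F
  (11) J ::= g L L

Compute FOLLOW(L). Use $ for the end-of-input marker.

{$, g, h}

FIRST(S) = {ε, g, h}  (via L A, F g h)
FIRST(A) = {ε, g, h}  (via J g g, S)
FIRST(F) = {ε, g, h}  (via A F)
FIRST(J) = {ε, g, h}  (via F)
FIRST(L) = {g, h}  (via J L)
FOLLOW(S) includes $ since S is the start symbol.
FOLLOW(J): in A::=J g g, J is followed by g g with FIRST {g}; in L::=J L, J is followed by L with FIRST {g, h}. Thus FOLLOW(J) = {g, h}.
FOLLOW(F): in S::=F g h, F is followed by g h with FIRST {g}; in L::=h F h, F is followed by h with FIRST {h}; in F::=A F, the suffix after F is empty (adds nothing new); in J::=F, the suffix after F is empty, so FOLLOW(F) ⊇ FOLLOW(J) = {g, h}. Thus FOLLOW(F) = {g, h}.
FOLLOW(S): in A::=S, the suffix after S is empty, so FOLLOW(S) ⊇ FOLLOW(A) = {$, g, h}. Thus FOLLOW(S) = {$, g, h}.
FOLLOW(A): in S::=L A, the suffix after A is empty, so FOLLOW(A) ⊇ FOLLOW(S) = {$, g, h}; in F::=A F, A is followed by F with FIRST {ε, g, h}; in F::=A F, the suffix after A is nullable, so FOLLOW(A) ⊇ FOLLOW(F) = {g, h}. Thus FOLLOW(A) = {$, g, h}.
FOLLOW(L): in S::=L A, L is followed by A with FIRST {ε, g, h}; in S::=L A, the suffix after L is nullable, so FOLLOW(L) ⊇ FOLLOW(S) = {$, g, h}; in L::=J L, the suffix after L is empty (adds nothing new); in J::=g L L (occurrence 1), L is followed by L with FIRST {g, h}; in J::=g L L (occurrence 2), the suffix after L is empty, so FOLLOW(L) ⊇ FOLLOW(J) = {g, h}. Thus FOLLOW(L) = {$, g, h}.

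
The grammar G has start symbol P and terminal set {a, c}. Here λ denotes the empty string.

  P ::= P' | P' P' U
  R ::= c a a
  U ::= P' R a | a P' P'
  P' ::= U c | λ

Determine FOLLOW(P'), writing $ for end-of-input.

FIRST(R) = {c}
FIRST(P) = {λ, a, c}  (via P', P' P' U)
FIRST(U) = {a, c}  (via P' R a)
FIRST(P') = {λ, a, c}  (via U c)
FOLLOW(P) includes $ since P is the start symbol.
FOLLOW(P): P appears on no right-hand side. Thus FOLLOW(P) = {$}.
FOLLOW(R): in U::=P' R a, R is followed by a with FIRST {a}. Thus FOLLOW(R) = {a}.
FOLLOW(U): in P::=P' P' U, the suffix after U is empty, so FOLLOW(U) ⊇ FOLLOW(P) = {$}; in P'::=U c, U is followed by c with FIRST {c}. Thus FOLLOW(U) = {$, c}.
FOLLOW(P'): in P::=P', the suffix after P' is empty, so FOLLOW(P') ⊇ FOLLOW(P) = {$}; in P::=P' P' U (occurrence 1), P' is followed by P' U with FIRST {a, c}; in P::=P' P' U (occurrence 2), P' is followed by U with FIRST {a, c}; in U::=P' R a, P' is followed by R a with FIRST {c}; in U::=a P' P' (occurrence 1), P' is followed by P' with FIRST {λ, a, c}; in U::=a P' P' (occurrence 1), the suffix after P' is nullable, so FOLLOW(P') ⊇ FOLLOW(U) = {$, c}; in U::=a P' P' (occurrence 2), the suffix after P' is empty, so FOLLOW(P') ⊇ FOLLOW(U) = {$, c}. Thus FOLLOW(P') = {$, a, c}.

{$, a, c}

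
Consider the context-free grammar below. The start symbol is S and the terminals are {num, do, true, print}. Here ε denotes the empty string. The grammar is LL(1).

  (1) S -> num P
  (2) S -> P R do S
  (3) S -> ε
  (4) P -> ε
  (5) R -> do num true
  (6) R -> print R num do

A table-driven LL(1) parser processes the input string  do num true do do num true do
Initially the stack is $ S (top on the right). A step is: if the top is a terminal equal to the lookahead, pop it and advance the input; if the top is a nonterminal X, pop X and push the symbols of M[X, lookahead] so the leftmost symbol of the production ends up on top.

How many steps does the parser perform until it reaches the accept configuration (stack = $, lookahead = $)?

      Stack               Input                            Action
   1  $ S                 do num true do do num true do $  expand S -> P R do S
   2  $ S do R P          do num true do do num true do $  expand P -> ε
   3  $ S do R            do num true do do num true do $  expand R -> do num true
   4  $ S do true num do  do num true do do num true do $  match do
   5  $ S do true num     num true do do num true do $     match num
   6  $ S do true         true do do num true do $         match true
   7  $ S do              do do num true do $              match do
   8  $ S                 do num true do $                 expand S -> P R do S
   9  $ S do R P          do num true do $                 expand P -> ε
  10  $ S do R            do num true do $                 expand R -> do num true
  11  $ S do true num do  do num true do $                 match do
  12  $ S do true num     num true do $                    match num
  13  $ S do true         true do $                        match true
  14  $ S do              do $                             match do
  15  $ S                 $                                expand S -> ε
Accept reached after 15 steps.

15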